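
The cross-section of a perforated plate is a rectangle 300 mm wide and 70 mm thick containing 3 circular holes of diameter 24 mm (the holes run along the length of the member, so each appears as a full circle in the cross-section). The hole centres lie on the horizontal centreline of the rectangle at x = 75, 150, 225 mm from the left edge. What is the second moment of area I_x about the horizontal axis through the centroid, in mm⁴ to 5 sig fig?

I_x ≈ 8.5261 × 10⁶ mm⁴

Break the section into simple shapes (no overlaps), measuring from the bottom-left corner of the bounding box.
Plate: 300 × 70, A = 21 000 mm², y = 35 mm, Ī = 8 575 000 mm⁴.
Hole 1 (subtracted): ⌀24, A = 452.3893 mm², y = 35 mm, Ī = 16286.02 mm⁴.
Hole 2 (subtracted): ⌀24, A = 452.3893 mm², y = 35 mm, Ī = 16286.02 mm⁴.
Hole 3 (subtracted): ⌀24, A = 452.3893 mm², y = 35 mm, Ī = 16286.02 mm⁴.
By symmetry the centroid is at mid-height, ȳ = 35 mm.
All pieces are centred on the horizontal axis through the centroid, so I = ΣĪ (holes subtracted) = 8 526 142 mm⁴.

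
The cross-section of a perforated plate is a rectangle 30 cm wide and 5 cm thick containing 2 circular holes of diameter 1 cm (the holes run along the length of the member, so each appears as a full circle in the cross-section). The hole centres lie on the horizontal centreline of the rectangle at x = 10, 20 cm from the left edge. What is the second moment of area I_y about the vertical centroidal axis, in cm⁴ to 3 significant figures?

I_y ≈ 1.12 × 10⁴ cm⁴

Break the section into simple shapes (no overlaps), measuring from the bottom-left corner of the bounding box.
Plate: 30 × 5, A = 150 cm², x = 15 cm, Ī = 11 250 cm⁴.
Hole 1 (subtracted): ⌀1, A = 0.7854 cm², x = 10 cm, Ī = 0.049087 cm⁴.
Hole 2 (subtracted): ⌀1, A = 0.7854 cm², x = 20 cm, Ī = 0.049087 cm⁴.
By symmetry the centroid is at mid-width, x̄ = 15 cm.
Transfer each piece to the vertical centroidal axis using Ī + A·d² with d = x − 15:
  plate: d = 0 cm → contributes +11 250 cm⁴
  hole 1: d = -5 cm → contributes −19.684 cm⁴
  hole 2: d = 5 cm → contributes −19.684 cm⁴
Total I = 11 211 cm⁴.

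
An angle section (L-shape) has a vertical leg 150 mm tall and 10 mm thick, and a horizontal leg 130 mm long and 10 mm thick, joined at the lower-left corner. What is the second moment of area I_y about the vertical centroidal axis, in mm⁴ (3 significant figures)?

Treat the section as a set of non-overlapping primitives; coordinates are from the bounding-box lower-left.
Vertical leg: 10 × 150, A = 1 500 mm², x = 5 mm, Ī = 12 500 mm⁴.
Horizontal leg (remainder): 120 × 10, A = 1 200 mm², x = 70 mm, Ī = 1 440 000 mm⁴.
Centroid: x̄ = ΣA·x / ΣA = 33.889 mm.
Transfer each piece to the vertical centroidal axis using Ī + A·d² with d = x − 33.889:
  vertical leg: d = -28.889 mm → contributes +1 264 352 mm⁴
  horizontal leg (remainder): d = 36.111 mm → contributes +3 004 815 mm⁴
Total I = 4 269 167 mm⁴.

I_y ≈ 4.27 × 10⁶ mm⁴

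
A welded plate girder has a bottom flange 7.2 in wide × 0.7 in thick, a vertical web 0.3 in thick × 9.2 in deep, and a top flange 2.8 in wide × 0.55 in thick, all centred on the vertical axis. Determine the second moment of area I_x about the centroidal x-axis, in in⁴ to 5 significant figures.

I_x ≈ 147.24 in⁴

Split into non-overlapping primitives; take the origin at the lower-left of the bounding box.
Bottom plate: 7.2 × 0.7, A = 5.04 in², y = 0.35 in, Ī = 0.2058 in⁴.
Web plate: 0.3 × 9.2, A = 2.76 in², y = 5.3 in, Ī = 19.4672 in⁴.
Top plate: 2.8 × 0.55, A = 1.54 in², y = 10.175 in, Ī = 0.03882083 in⁴.
Centroid: ȳ = ΣA·y / ΣA = 3.432709 in.
Transfer each piece to the centroidal x-axis using Ī + A·d² with d = y − 3.432709:
  bottom plate: d = -3.082709 in → contributes +48.10139 in⁴
  web plate: d = 1.867291 in → contributes +29.0907 in⁴
  top plate: d = 6.742291 in → contributes +70.0449 in⁴
Total I = 147.237 in⁴.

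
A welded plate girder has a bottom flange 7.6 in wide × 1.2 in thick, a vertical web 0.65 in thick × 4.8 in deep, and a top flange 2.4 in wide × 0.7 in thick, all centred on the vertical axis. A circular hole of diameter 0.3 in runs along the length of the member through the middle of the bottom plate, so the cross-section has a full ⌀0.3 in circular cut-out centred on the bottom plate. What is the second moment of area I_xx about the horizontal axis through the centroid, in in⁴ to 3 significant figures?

Split into non-overlapping primitives; take the origin at the lower-left of the bounding box.
Bottom plate: 7.6 × 1.2, A = 9.12 in², y = 0.6 in, Ī = 1.0944 in⁴.
Web plate: 0.65 × 4.8, A = 3.12 in², y = 3.6 in, Ī = 5.9904 in⁴.
Top plate: 2.4 × 0.7, A = 1.68 in², y = 6.35 in, Ī = 0.0686 in⁴.
Hole (subtracted): ⌀0.3, A = 0.070686 in², y = 0.6 in, Ī = 0.00039761 in⁴.
Centroid: ȳ = ΣA·y / ΣA = 1.9734 in.
Transfer each piece to the horizontal axis through the centroid using Ī + A·d² with d = y − 1.9734:
  bottom plate: d = -1.3734 in → contributes +18.296 in⁴
  web plate: d = 1.6266 in → contributes +14.246 in⁴
  top plate: d = 4.3766 in → contributes +32.249 in⁴
  hole: d = -1.3734 in → contributes −0.13372 in⁴
Total I = 64.657 in⁴.

I_xx ≈ 64.7 in⁴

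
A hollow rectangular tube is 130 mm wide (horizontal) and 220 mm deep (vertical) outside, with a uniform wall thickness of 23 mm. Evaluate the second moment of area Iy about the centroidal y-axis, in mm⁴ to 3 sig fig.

Split into non-overlapping primitives; take the origin at the lower-left of the bounding box.
Outer rectangle: 130 × 220, A = 28 600 mm², x = 65 mm, Ī = 40 278 333 mm⁴.
Inner void (subtracted): 84 × 174, A = 14 616 mm², x = 65 mm, Ī = 8 594 208 mm⁴.
By symmetry the centroid is at mid-width, x̄ = 65 mm.
All pieces are centred on the centroidal y-axis, so I = ΣĪ (holes subtracted) = 31 684 125 mm⁴.

Iy ≈ 3.17 × 10⁷ mm⁴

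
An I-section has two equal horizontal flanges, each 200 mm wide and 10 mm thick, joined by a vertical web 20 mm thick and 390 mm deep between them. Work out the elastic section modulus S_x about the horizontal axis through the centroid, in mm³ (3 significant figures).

Break the section into simple shapes (no overlaps), measuring from the bottom-left corner of the bounding box.
Bottom flange: 200 × 10, A = 2 000 mm², y = 5 mm, Ī = 16 667 mm⁴.
Web: 20 × 390, A = 7 800 mm², y = 205 mm, Ī = 98 865 000 mm⁴.
Top flange: 200 × 10, A = 2 000 mm², y = 405 mm, Ī = 16 667 mm⁴.
By symmetry the centroid is at mid-height, ȳ = 205 mm.
Transfer each piece to the horizontal axis through the centroid using Ī + A·d² with d = y − 205:
  bottom flange: d = -200 mm → contributes +80 016 667 mm⁴
  web: d = 0 mm → contributes +98 865 000 mm⁴
  top flange: d = 200 mm → contributes +80 016 667 mm⁴
Total I = 258 898 333 mm⁴.
Extreme fibre distance c = 205 mm; S = I/c = 1 262 919 mm³.

S_x ≈ 1.26 × 10⁶ mm³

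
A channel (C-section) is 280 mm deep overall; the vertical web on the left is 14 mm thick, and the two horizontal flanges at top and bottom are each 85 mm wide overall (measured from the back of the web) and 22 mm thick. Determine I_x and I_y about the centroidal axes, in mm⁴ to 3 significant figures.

Split into non-overlapping primitives; take the origin at the lower-left of the bounding box.
Web: 14 × 280, A = 3 920 mm², y = 140 mm, Ī = 25 610 667 mm⁴.
Top flange (beyond web): 71 × 22, A = 1 562 mm², y = 269 mm, Ī = 63 001 mm⁴.
Bottom flange (beyond web): 71 × 22, A = 1 562 mm², y = 11 mm, Ī = 63 001 mm⁴.
By symmetry the centroid is at mid-height, ȳ = 140 mm.
Transfer each piece to the centroidal x-axis using Ī + A·d² with d = y − 140:
  web: d = 0 mm → contributes +25 610 667 mm⁴
  top flange (beyond web): d = 129 mm → contributes +26 056 243 mm⁴
  bottom flange (beyond web): d = -129 mm → contributes +26 056 243 mm⁴
Total I = 77 723 152 mm⁴.
For the y-axis: x̄ = 25.849 mm.
Repeating about the centroidal y-axis gives I_y = 4 516 555 mm⁴.

I_x ≈ 7.77 × 10⁷ mm⁴, I_y ≈ 4.52 × 10⁶ mm⁴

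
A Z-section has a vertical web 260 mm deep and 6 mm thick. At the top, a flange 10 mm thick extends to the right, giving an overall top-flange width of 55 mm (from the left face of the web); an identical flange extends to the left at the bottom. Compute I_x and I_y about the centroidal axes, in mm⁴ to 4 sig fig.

I_x ≈ 2.411 × 10⁷ mm⁴, I_y ≈ 9.419 × 10⁵ mm⁴

Treat the section as a set of non-overlapping primitives; coordinates are from the bounding-box lower-left.
Web: 6 × 260, A = 1 560 mm², y = 130 mm, Ī = 8 788 000 mm⁴.
Top flange (beyond web): 49 × 10, A = 490 mm², y = 255 mm, Ī = 4083.33 mm⁴.
Bottom flange (beyond web): 49 × 10, A = 490 mm², y = 5 mm, Ī = 4083.33 mm⁴.
Centroid: ȳ = ΣA·y / ΣA = 130 mm.
Transfer each piece to the centroidal x-axis using Ī + A·d² with d = y − 130:
  web: d = 0 mm → contributes +8 788 000 mm⁴
  top flange (beyond web): d = 125 mm → contributes +7 660 333 mm⁴
  bottom flange (beyond web): d = -125 mm → contributes +7 660 333 mm⁴
Total I = 24 108 667 mm⁴.
For the y-axis: x̄ = 52 mm.
Repeating about the centroidal y-axis gives I_y = 941 887 mm⁴.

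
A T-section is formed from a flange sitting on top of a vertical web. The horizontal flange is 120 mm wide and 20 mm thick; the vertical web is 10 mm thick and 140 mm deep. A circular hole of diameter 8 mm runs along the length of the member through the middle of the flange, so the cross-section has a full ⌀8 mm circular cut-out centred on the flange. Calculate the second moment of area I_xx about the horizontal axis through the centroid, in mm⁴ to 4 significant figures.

Decompose the section into non-overlapping parts with the origin at the bottom-left of its bounding rectangle.
Flange: 120 × 20, A = 2 400 mm², y = 150 mm, Ī = 80 000 mm⁴.
Web: 10 × 140, A = 1 400 mm², y = 70 mm, Ī = 2 286 667 mm⁴.
Hole (subtracted): ⌀8, A = 50.2655 mm², y = 150 mm, Ī = 201.062 mm⁴.
Centroid: ȳ = ΣA·y / ΣA = 120.131 mm.
Transfer each piece to the horizontal axis through the centroid using Ī + A·d² with d = y − 120.131:
  flange: d = 29.8688 mm → contributes +2 221 146 mm⁴
  web: d = -50.1312 mm → contributes +5 805 061 mm⁴
  hole: d = 29.8688 mm → contributes −45045.1 mm⁴
Total I = 7 981 162 mm⁴.

I_xx ≈ 7.981 × 10⁶ mm⁴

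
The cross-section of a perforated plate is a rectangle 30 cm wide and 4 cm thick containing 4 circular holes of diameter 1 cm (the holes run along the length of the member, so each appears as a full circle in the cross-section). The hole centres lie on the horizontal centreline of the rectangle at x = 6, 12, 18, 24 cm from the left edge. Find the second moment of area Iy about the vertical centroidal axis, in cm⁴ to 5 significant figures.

Break the section into simple shapes (no overlaps), measuring from the bottom-left corner of the bounding box.
Plate: 30 × 4, A = 120 cm², x = 15 cm, Ī = 9 000 cm⁴.
Hole 1 (subtracted): ⌀1, A = 0.7853982 cm², x = 6 cm, Ī = 0.04908739 cm⁴.
Hole 2 (subtracted): ⌀1, A = 0.7853982 cm², x = 12 cm, Ī = 0.04908739 cm⁴.
Hole 3 (subtracted): ⌀1, A = 0.7853982 cm², x = 18 cm, Ī = 0.04908739 cm⁴.
Hole 4 (subtracted): ⌀1, A = 0.7853982 cm², x = 24 cm, Ī = 0.04908739 cm⁴.
By symmetry the centroid is at mid-width, x̄ = 15 cm.
Transfer each piece to the vertical centroidal axis using Ī + A·d² with d = x − 15:
  plate: d = 0 cm → contributes +9 000 cm⁴
  hole 1: d = -9 cm → contributes −63.66634 cm⁴
  hole 2: d = -3 cm → contributes −7.117671 cm⁴
  hole 3: d = 3 cm → contributes −7.117671 cm⁴
  hole 4: d = 9 cm → contributes −63.66634 cm⁴
Total I = 8858.432 cm⁴.

Iy ≈ 8858.4 cm⁴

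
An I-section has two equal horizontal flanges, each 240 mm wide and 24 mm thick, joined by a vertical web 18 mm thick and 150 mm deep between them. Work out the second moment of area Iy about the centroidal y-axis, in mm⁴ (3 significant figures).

Iy ≈ 5.54 × 10⁷ mm⁴

Treat the section as a set of non-overlapping primitives; coordinates are from the bounding-box lower-left.
Bottom flange: 240 × 24, A = 5 760 mm², x = 120 mm, Ī = 27 648 000 mm⁴.
Web: 18 × 150, A = 2 700 mm², x = 120 mm, Ī = 72 900 mm⁴.
Top flange: 240 × 24, A = 5 760 mm², x = 120 mm, Ī = 27 648 000 mm⁴.
By symmetry the centroid is at mid-width, x̄ = 120 mm.
All pieces are centred on the centroidal y-axis, so I = ΣĪ = 55 368 900 mm⁴.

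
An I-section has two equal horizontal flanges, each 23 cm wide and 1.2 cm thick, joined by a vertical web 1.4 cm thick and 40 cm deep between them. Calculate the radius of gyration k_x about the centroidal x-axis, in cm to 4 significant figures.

k_x ≈ 16.67 cm

Decompose the section into non-overlapping parts with the origin at the bottom-left of its bounding rectangle.
Bottom flange: 23 × 1.2, A = 27.6 cm², y = 0.6 cm, Ī = 3.312 cm⁴.
Web: 1.4 × 40, A = 56 cm², y = 21.2 cm, Ī = 7466.67 cm⁴.
Top flange: 23 × 1.2, A = 27.6 cm², y = 41.8 cm, Ī = 3.312 cm⁴.
By symmetry the centroid is at mid-height, ȳ = 21.2 cm.
Transfer each piece to the centroidal x-axis using Ī + A·d² with d = y − 21.2:
  bottom flange: d = -20.6 cm → contributes +11715.6 cm⁴
  web: d = 0 cm → contributes +7466.67 cm⁴
  top flange: d = 20.6 cm → contributes +11715.6 cm⁴
Total I = 30 898 cm⁴.
Radius of gyration: k = √(I/A) = √(30 898 / 111.2) = 16.6691 cm.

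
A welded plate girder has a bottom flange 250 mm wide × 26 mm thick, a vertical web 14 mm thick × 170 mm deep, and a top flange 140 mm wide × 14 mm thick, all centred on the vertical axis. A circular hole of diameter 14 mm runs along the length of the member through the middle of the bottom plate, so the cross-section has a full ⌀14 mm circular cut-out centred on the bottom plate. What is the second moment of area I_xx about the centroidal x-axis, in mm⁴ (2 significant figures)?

I_xx ≈ 6.5 × 10⁷ mm⁴

Treat the section as a set of non-overlapping primitives; coordinates are from the bounding-box lower-left.
Bottom plate: 250 × 26, A = 6 500 mm², y = 13 mm, Ī = 366 167 mm⁴.
Web plate: 14 × 170, A = 2 380 mm², y = 111 mm, Ī = 5 731 833 mm⁴.
Top plate: 140 × 14, A = 1 960 mm², y = 203 mm, Ī = 32 013 mm⁴.
Hole (subtracted): ⌀14, A = 153.9 mm², y = 13 mm, Ī = 1 886 mm⁴.
Centroid: ȳ = ΣA·y / ΣA = 69.68 mm.
Transfer each piece to the centroidal x-axis using Ī + A·d² with d = y − 69.68:
  bottom plate: d = -56.68 mm → contributes +21 245 041 mm⁴
  web plate: d = 41.32 mm → contributes +9 796 155 mm⁴
  top plate: d = 133.3 mm → contributes +34 871 739 mm⁴
  hole: d = -56.68 mm → contributes −496 355 mm⁴
Total I = 65 416 579 mm⁴.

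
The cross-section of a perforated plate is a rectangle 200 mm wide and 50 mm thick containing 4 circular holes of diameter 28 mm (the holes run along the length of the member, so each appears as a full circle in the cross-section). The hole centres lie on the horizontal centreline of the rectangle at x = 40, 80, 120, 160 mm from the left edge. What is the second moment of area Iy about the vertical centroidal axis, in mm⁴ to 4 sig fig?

Split into non-overlapping primitives; take the origin at the lower-left of the bounding box.
Plate: 200 × 50, A = 10 000 mm², x = 100 mm, Ī = 33 333 333 mm⁴.
Hole 1 (subtracted): ⌀28, A = 615.752 mm², x = 40 mm, Ī = 30171.9 mm⁴.
Hole 2 (subtracted): ⌀28, A = 615.752 mm², x = 80 mm, Ī = 30171.9 mm⁴.
Hole 3 (subtracted): ⌀28, A = 615.752 mm², x = 120 mm, Ī = 30171.9 mm⁴.
Hole 4 (subtracted): ⌀28, A = 615.752 mm², x = 160 mm, Ī = 30171.9 mm⁴.
By symmetry the centroid is at mid-width, x̄ = 100 mm.
Transfer each piece to the vertical centroidal axis using Ī + A·d² with d = x − 100:
  plate: d = 0 mm → contributes +33 333 333 mm⁴
  hole 1: d = -60 mm → contributes −2 246 880 mm⁴
  hole 2: d = -20 mm → contributes −276 473 mm⁴
  hole 3: d = 20 mm → contributes −276 473 mm⁴
  hole 4: d = 60 mm → contributes −2 246 880 mm⁴
Total I = 28 286 629 mm⁴.

Iy ≈ 2.829 × 10⁷ mm⁴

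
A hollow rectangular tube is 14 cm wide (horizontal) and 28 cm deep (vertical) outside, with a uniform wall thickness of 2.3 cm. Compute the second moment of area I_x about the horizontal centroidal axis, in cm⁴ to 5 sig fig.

I_x ≈ 1.5574 × 10⁴ cm⁴

Break the section into simple shapes (no overlaps), measuring from the bottom-left corner of the bounding box.
Outer rectangle: 14 × 28, A = 392 cm², y = 14 cm, Ī = 25610.67 cm⁴.
Inner void (subtracted): 9.4 × 23.4, A = 219.96 cm², y = 14 cm, Ī = 10036.77 cm⁴.
By symmetry the centroid is at mid-height, ȳ = 14 cm.
All pieces are centred on the horizontal centroidal axis, so I = ΣĪ (holes subtracted) = 15573.89 cm⁴.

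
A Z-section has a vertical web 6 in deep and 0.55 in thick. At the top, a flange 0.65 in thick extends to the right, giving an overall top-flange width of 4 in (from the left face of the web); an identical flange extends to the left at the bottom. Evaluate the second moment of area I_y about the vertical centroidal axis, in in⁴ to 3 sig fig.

Break the section into simple shapes (no overlaps), measuring from the bottom-left corner of the bounding box.
Web: 0.55 × 6, A = 3.3 in², x = 3.725 in, Ī = 0.083188 in⁴.
Top flange (beyond web): 3.45 × 0.65, A = 2.2425 in², x = 5.725 in, Ī = 2.2243 in⁴.
Bottom flange (beyond web): 3.45 × 0.65, A = 2.2425 in², x = 1.725 in, Ī = 2.2243 in⁴.
Centroid: x̄ = ΣA·x / ΣA = 3.725 in.
Transfer each piece to the vertical centroidal axis using Ī + A·d² with d = x − 3.725:
  web: d = 0 in → contributes +0.083188 in⁴
  top flange (beyond web): d = 2 in → contributes +11.194 in⁴
  bottom flange (beyond web): d = -2 in → contributes +11.194 in⁴
Total I = 22.472 in⁴.

I_y ≈ 22.5 in⁴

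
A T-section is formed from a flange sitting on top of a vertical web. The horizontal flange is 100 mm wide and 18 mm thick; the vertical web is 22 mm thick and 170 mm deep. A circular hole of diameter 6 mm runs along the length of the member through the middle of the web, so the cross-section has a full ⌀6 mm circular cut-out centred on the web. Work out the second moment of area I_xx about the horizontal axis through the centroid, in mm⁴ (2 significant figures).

Split into non-overlapping primitives; take the origin at the lower-left of the bounding box.
Flange: 100 × 18, A = 1 800 mm², y = 179 mm, Ī = 48 600 mm⁴.
Web: 22 × 170, A = 3 740 mm², y = 85 mm, Ī = 9 007 167 mm⁴.
Hole (subtracted): ⌀6, A = 28.27 mm², y = 85 mm, Ī = 63.62 mm⁴.
Centroid: ȳ = ΣA·y / ΣA = 115.7 mm.
Transfer each piece to the horizontal axis through the centroid using Ī + A·d² with d = y − 115.7:
  flange: d = 63.3 mm → contributes +7 261 415 mm⁴
  web: d = -30.7 mm → contributes +12 531 664 mm⁴
  hole: d = -30.7 mm → contributes −26 709 mm⁴
Total I = 19 766 369 mm⁴.

I_xx ≈ 2.0 × 10⁷ mm⁴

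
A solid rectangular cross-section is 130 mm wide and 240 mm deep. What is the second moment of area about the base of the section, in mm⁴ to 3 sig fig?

The section: 130 × 240, A = 31 200 mm², y = 120 mm, Ī = 149 760 000 mm⁴.
Transfer it to a horizontal axis along the bottom face using Ī + A·d² with d = y − 0:
  the section: d = 120 mm → contributes +599 040 000 mm⁴
Total I = 599 040 000 mm⁴.

I_base ≈ 5.99 × 10⁸ mm⁴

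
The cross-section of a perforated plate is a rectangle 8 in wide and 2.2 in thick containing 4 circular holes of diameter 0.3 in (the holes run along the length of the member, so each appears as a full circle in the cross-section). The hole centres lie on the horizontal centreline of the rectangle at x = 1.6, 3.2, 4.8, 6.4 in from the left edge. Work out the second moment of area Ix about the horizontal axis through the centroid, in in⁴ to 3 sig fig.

Decompose the section into non-overlapping parts with the origin at the bottom-left of its bounding rectangle.
Plate: 8 × 2.2, A = 17.6 in², y = 1.1 in, Ī = 7.0987 in⁴.
Hole 1 (subtracted): ⌀0.3, A = 0.070686 in², y = 1.1 in, Ī = 0.00039761 in⁴.
Hole 2 (subtracted): ⌀0.3, A = 0.070686 in², y = 1.1 in, Ī = 0.00039761 in⁴.
Hole 3 (subtracted): ⌀0.3, A = 0.070686 in², y = 1.1 in, Ī = 0.00039761 in⁴.
Hole 4 (subtracted): ⌀0.3, A = 0.070686 in², y = 1.1 in, Ī = 0.00039761 in⁴.
By symmetry the centroid is at mid-height, ȳ = 1.1 in.
All pieces are centred on the horizontal axis through the centroid, so I = ΣĪ (holes subtracted) = 7.0971 in⁴.

Ix ≈ 7.10 in⁴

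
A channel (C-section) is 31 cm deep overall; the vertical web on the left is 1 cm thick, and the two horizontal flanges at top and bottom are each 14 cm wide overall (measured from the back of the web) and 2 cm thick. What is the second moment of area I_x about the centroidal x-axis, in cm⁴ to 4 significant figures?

Break the section into simple shapes (no overlaps), measuring from the bottom-left corner of the bounding box.
Web: 1 × 31, A = 31 cm², y = 15.5 cm, Ī = 2482.58 cm⁴.
Top flange (beyond web): 13 × 2, A = 26 cm², y = 30 cm, Ī = 8.66667 cm⁴.
Bottom flange (beyond web): 13 × 2, A = 26 cm², y = 1 cm, Ī = 8.66667 cm⁴.
By symmetry the centroid is at mid-height, ȳ = 15.5 cm.
Transfer each piece to the centroidal x-axis using Ī + A·d² with d = y − 15.5:
  web: d = 0 cm → contributes +2482.58 cm⁴
  top flange (beyond web): d = 14.5 cm → contributes +5475.17 cm⁴
  bottom flange (beyond web): d = -14.5 cm → contributes +5475.17 cm⁴
Total I = 13432.9 cm⁴.

I_x ≈ 1.343 × 10⁴ cm⁴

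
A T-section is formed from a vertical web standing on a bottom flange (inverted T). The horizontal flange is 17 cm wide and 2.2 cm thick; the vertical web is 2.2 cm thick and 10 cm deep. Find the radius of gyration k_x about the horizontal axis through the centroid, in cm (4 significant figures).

k_x ≈ 3.467 cm

Split into non-overlapping primitives; take the origin at the lower-left of the bounding box.
Flange: 17 × 2.2, A = 37.4 cm², y = 1.1 cm, Ī = 15.0847 cm⁴.
Web: 2.2 × 10, A = 22 cm², y = 7.2 cm, Ī = 183.333 cm⁴.
Centroid: ȳ = ΣA·y / ΣA = 3.35926 cm.
Transfer each piece to the horizontal axis through the centroid using Ī + A·d² with d = y − 3.35926:
  flange: d = -2.25926 cm → contributes +205.984 cm⁴
  web: d = 3.84074 cm → contributes +507.862 cm⁴
Total I = 713.845 cm⁴.
Radius of gyration: k = √(I/A) = √(713.845 / 59.4) = 3.46664 cm.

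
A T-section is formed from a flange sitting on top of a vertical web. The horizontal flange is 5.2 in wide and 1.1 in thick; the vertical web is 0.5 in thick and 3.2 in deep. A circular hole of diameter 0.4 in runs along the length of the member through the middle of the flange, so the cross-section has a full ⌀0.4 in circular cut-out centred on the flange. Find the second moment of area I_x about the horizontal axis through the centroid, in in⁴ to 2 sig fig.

Break the section into simple shapes (no overlaps), measuring from the bottom-left corner of the bounding box.
Flange: 5.2 × 1.1, A = 5.72 in², y = 3.75 in, Ī = 0.5768 in⁴.
Web: 0.5 × 3.2, A = 1.6 in², y = 1.6 in, Ī = 1.365 in⁴.
Hole (subtracted): ⌀0.4, A = 0.1257 in², y = 3.75 in, Ī = 0.001257 in⁴.
Centroid: ȳ = ΣA·y / ΣA = 3.272 in.
Transfer each piece to the horizontal axis through the centroid using Ī + A·d² with d = y − 3.272:
  flange: d = 0.4782 in → contributes +1.885 in⁴
  web: d = -1.672 in → contributes +5.837 in⁴
  hole: d = 0.4782 in → contributes −0.02999 in⁴
Total I = 7.692 in⁴.

I_x ≈ 7.7 in⁴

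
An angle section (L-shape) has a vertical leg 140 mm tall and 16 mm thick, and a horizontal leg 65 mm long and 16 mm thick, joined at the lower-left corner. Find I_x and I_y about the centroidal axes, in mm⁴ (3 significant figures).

I_x ≈ 5.91 × 10⁶ mm⁴, I_y ≈ 8.18 × 10⁵ mm⁴

Decompose the section into non-overlapping parts with the origin at the bottom-left of its bounding rectangle.
Vertical leg: 16 × 140, A = 2 240 mm², y = 70 mm, Ī = 3 658 667 mm⁴.
Horizontal leg (remainder): 49 × 16, A = 784 mm², y = 8 mm, Ī = 16 725 mm⁴.
Centroid: ȳ = ΣA·y / ΣA = 53.926 mm.
Transfer each piece to the centroidal x-axis using Ī + A·d² with d = y − 53.926:
  vertical leg: d = 16.074 mm → contributes +4 237 429 mm⁴
  horizontal leg (remainder): d = -45.926 mm → contributes +1 670 331 mm⁴
Total I = 5 907 759 mm⁴.
For the y-axis: x̄ = 16.426 mm.
Repeating about the centroidal y-axis gives I_y = 818 059 mm⁴.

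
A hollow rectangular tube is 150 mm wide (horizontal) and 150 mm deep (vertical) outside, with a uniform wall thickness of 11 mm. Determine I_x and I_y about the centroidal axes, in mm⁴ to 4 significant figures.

I_x ≈ 1.982 × 10⁷ mm⁴, I_y ≈ 1.982 × 10⁷ mm⁴

Decompose the section into non-overlapping parts with the origin at the bottom-left of its bounding rectangle.
Outer rectangle: 150 × 150, A = 22 500 mm², y = 75 mm, Ī = 42 187 500 mm⁴.
Inner void (subtracted): 128 × 128, A = 16 384 mm², y = 75 mm, Ī = 22 369 621 mm⁴.
By symmetry the centroid is at mid-height, ȳ = 75 mm.
All pieces are centred on the centroidal x-axis, so I = ΣĪ (holes subtracted) = 19 817 879 mm⁴.
Repeating about the centroidal y-axis gives I_y = 19 817 879 mm⁴.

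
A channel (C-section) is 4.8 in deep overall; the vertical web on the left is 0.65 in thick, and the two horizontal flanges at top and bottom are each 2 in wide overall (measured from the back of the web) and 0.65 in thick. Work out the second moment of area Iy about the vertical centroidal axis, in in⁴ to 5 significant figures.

Iy ≈ 1.4996 in⁴

Break the section into simple shapes (no overlaps), measuring from the bottom-left corner of the bounding box.
Web: 0.65 × 4.8, A = 3.12 in², x = 0.325 in, Ī = 0.10985 in⁴.
Top flange (beyond web): 1.35 × 0.65, A = 0.8775 in², x = 1.325 in, Ī = 0.1332703 in⁴.
Bottom flange (beyond web): 1.35 × 0.65, A = 0.8775 in², x = 1.325 in, Ī = 0.1332703 in⁴.
Centroid: x̄ = ΣA·x / ΣA = 0.685 in.
Transfer each piece to the vertical centroidal axis using Ī + A·d² with d = x − 0.685:
  web: d = -0.36 in → contributes +0.514202 in⁴
  top flange (beyond web): d = 0.64 in → contributes +0.4926943 in⁴
  bottom flange (beyond web): d = 0.64 in → contributes +0.4926943 in⁴
Total I = 1.499591 in⁴.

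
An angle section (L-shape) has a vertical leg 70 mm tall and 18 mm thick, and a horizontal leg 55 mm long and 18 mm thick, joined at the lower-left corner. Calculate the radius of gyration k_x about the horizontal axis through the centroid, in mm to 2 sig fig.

Treat the section as a set of non-overlapping primitives; coordinates are from the bounding-box lower-left.
Vertical leg: 18 × 70, A = 1 260 mm², y = 35 mm, Ī = 514 500 mm⁴.
Horizontal leg (remainder): 37 × 18, A = 666 mm², y = 9 mm, Ī = 17 982 mm⁴.
Centroid: ȳ = ΣA·y / ΣA = 26.01 mm.
Transfer each piece to the horizontal axis through the centroid using Ī + A·d² with d = y − 26.01:
  vertical leg: d = 8.991 mm → contributes +616 348 mm⁴
  horizontal leg (remainder): d = -17.01 mm → contributes +210 668 mm⁴
Total I = 827 016 mm⁴.
Radius of gyration: k = √(I/A) = √(827 016 / 1 926) = 20.72 mm.

k_x ≈ 21 mm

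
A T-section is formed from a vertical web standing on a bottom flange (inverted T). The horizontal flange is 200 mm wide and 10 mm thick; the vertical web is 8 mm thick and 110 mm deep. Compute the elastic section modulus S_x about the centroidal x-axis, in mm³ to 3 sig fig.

Break the section into simple shapes (no overlaps), measuring from the bottom-left corner of the bounding box.
Flange: 200 × 10, A = 2 000 mm², y = 5 mm, Ī = 16 667 mm⁴.
Web: 8 × 110, A = 880 mm², y = 65 mm, Ī = 887 333 mm⁴.
Centroid: ȳ = ΣA·y / ΣA = 23.333 mm.
Transfer each piece to the centroidal x-axis using Ī + A·d² with d = y − 23.333:
  flange: d = -18.333 mm → contributes +688 889 mm⁴
  web: d = 41.667 mm → contributes +2 415 111 mm⁴
Total I = 3 104 000 mm⁴.
Extreme fibre distance c = 96.667 mm; S = I/c = 32 110 mm³.

S_x ≈ 3.21 × 10⁴ mm³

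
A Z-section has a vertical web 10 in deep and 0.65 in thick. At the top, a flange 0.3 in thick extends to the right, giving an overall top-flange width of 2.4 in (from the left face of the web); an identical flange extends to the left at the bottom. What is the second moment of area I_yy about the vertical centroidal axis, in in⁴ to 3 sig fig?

Treat the section as a set of non-overlapping primitives; coordinates are from the bounding-box lower-left.
Web: 0.65 × 10, A = 6.5 in², x = 2.075 in, Ī = 0.22885 in⁴.
Top flange (beyond web): 1.75 × 0.3, A = 0.525 in², x = 3.275 in, Ī = 0.13398 in⁴.
Bottom flange (beyond web): 1.75 × 0.3, A = 0.525 in², x = 0.875 in, Ī = 0.13398 in⁴.
Centroid: x̄ = ΣA·x / ΣA = 2.075 in.
Transfer each piece to the vertical centroidal axis using Ī + A·d² with d = x − 2.075:
  web: d = 0 in → contributes +0.22885 in⁴
  top flange (beyond web): d = 1.2 in → contributes +0.88998 in⁴
  bottom flange (beyond web): d = -1.2 in → contributes +0.88998 in⁴
Total I = 2.0088 in⁴.

I_yy ≈ 2.01 in⁴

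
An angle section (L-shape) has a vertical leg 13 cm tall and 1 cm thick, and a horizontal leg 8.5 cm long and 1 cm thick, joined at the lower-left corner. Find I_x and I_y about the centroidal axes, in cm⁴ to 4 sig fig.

Treat the section as a set of non-overlapping primitives; coordinates are from the bounding-box lower-left.
Vertical leg: 1 × 13, A = 13 cm², y = 6.5 cm, Ī = 183.083 cm⁴.
Horizontal leg (remainder): 7.5 × 1, A = 7.5 cm², y = 0.5 cm, Ī = 0.625 cm⁴.
Centroid: ȳ = ΣA·y / ΣA = 4.30488 cm.
Transfer each piece to the centroidal x-axis using Ī + A·d² with d = y − 4.30488:
  vertical leg: d = 2.19512 cm → contributes +245.725 cm⁴
  horizontal leg (remainder): d = -3.80488 cm → contributes +109.203 cm⁴
Total I = 354.928 cm⁴.
For the y-axis: x̄ = 2.05488 cm.
Repeating about the centroidal y-axis gives I_y = 122.147 cm⁴.

I_x ≈ 354.9 cm⁴, I_y ≈ 122.1 cm⁴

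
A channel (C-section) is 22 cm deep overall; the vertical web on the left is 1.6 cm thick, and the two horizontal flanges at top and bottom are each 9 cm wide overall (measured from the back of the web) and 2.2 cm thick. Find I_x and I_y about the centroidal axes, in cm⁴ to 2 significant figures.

I_x ≈ 4600 cm⁴, I_y ≈ 500 cm⁴

Split into non-overlapping primitives; take the origin at the lower-left of the bounding box.
Web: 1.6 × 22, A = 35.2 cm², y = 11 cm, Ī = 1 420 cm⁴.
Top flange (beyond web): 7.4 × 2.2, A = 16.28 cm², y = 20.9 cm, Ī = 6.566 cm⁴.
Bottom flange (beyond web): 7.4 × 2.2, A = 16.28 cm², y = 1.1 cm, Ī = 6.566 cm⁴.
By symmetry the centroid is at mid-height, ȳ = 11 cm.
Transfer each piece to the centroidal x-axis using Ī + A·d² with d = y − 11:
  web: d = 0 cm → contributes +1 420 cm⁴
  top flange (beyond web): d = 9.9 cm → contributes +1 602 cm⁴
  bottom flange (beyond web): d = -9.9 cm → contributes +1 602 cm⁴
Total I = 4 624 cm⁴.
For the y-axis: x̄ = 2.962 cm.
Repeating about the centroidal y-axis gives I_y = 498.6 cm⁴.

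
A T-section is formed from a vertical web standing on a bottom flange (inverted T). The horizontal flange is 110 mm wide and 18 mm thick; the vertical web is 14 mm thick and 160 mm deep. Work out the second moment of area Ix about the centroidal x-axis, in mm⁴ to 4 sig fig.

Treat the section as a set of non-overlapping primitives; coordinates are from the bounding-box lower-left.
Flange: 110 × 18, A = 1 980 mm², y = 9 mm, Ī = 53 460 mm⁴.
Web: 14 × 160, A = 2 240 mm², y = 98 mm, Ī = 4 778 667 mm⁴.
Centroid: ȳ = ΣA·y / ΣA = 56.2417 mm.
Transfer each piece to the centroidal x-axis using Ī + A·d² with d = y − 56.2417:
  flange: d = -47.2417 mm → contributes +4 472 382 mm⁴
  web: d = 41.7583 mm → contributes +8 684 678 mm⁴
Total I = 13 157 060 mm⁴.

Ix ≈ 1.316 × 10⁷ mm⁴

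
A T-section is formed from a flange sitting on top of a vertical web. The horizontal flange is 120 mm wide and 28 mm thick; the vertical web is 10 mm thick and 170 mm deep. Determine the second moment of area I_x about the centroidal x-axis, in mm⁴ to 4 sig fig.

Break the section into simple shapes (no overlaps), measuring from the bottom-left corner of the bounding box.
Flange: 120 × 28, A = 3 360 mm², y = 184 mm, Ī = 219 520 mm⁴.
Web: 10 × 170, A = 1 700 mm², y = 85 mm, Ī = 4 094 167 mm⁴.
Centroid: ȳ = ΣA·y / ΣA = 150.739 mm.
Transfer each piece to the centroidal x-axis using Ī + A·d² with d = y − 150.739:
  flange: d = 33.2609 mm → contributes +3 936 639 mm⁴
  web: d = -65.7391 mm → contributes +11 440 943 mm⁴
Total I = 15 377 582 mm⁴.

I_x ≈ 1.538 × 10⁷ mm⁴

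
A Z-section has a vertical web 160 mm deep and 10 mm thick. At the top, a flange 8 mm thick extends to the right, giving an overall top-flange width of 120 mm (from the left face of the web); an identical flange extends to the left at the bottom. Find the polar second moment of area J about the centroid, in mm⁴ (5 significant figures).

Split into non-overlapping primitives; take the origin at the lower-left of the bounding box.
Web: 10 × 160, A = 1 600 mm², y = 80 mm, Ī = 3 413 333 mm⁴.
Top flange (beyond web): 110 × 8, A = 880 mm², y = 156 mm, Ī = 4693.333 mm⁴.
Bottom flange (beyond web): 110 × 8, A = 880 mm², y = 4 mm, Ī = 4693.333 mm⁴.
Centroid: ȳ = ΣA·y / ΣA = 80 mm.
Transfer each piece to the centroidal x-axis using Ī + A·d² with d = y − 80:
  web: d = 0 mm → contributes +3 413 333 mm⁴
  top flange (beyond web): d = 76 mm → contributes +5 087 573 mm⁴
  bottom flange (beyond web): d = -76 mm → contributes +5 087 573 mm⁴
Total I = 13 588 480 mm⁴.
For the y-axis: x̄ = 115 mm.
Repeating about the centroidal y-axis gives I_y = 8 124 000 mm⁴.
Polar second moment: J = I_x + I_y = 21 712 480 mm⁴.

J ≈ 2.1712 × 10⁷ mm⁴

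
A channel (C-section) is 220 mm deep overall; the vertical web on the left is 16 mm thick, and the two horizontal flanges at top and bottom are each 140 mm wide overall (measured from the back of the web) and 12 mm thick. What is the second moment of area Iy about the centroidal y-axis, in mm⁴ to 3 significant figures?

Decompose the section into non-overlapping parts with the origin at the bottom-left of its bounding rectangle.
Web: 16 × 220, A = 3 520 mm², x = 8 mm, Ī = 75 093 mm⁴.
Top flange (beyond web): 124 × 12, A = 1 488 mm², x = 78 mm, Ī = 1 906 624 mm⁴.
Bottom flange (beyond web): 124 × 12, A = 1 488 mm², x = 78 mm, Ī = 1 906 624 mm⁴.
Centroid: x̄ = ΣA·x / ΣA = 40.069 mm.
Transfer each piece to the centroidal y-axis using Ī + A·d² with d = x − 40.069:
  web: d = -32.069 mm → contributes +3 695 127 mm⁴
  top flange (beyond web): d = 37.931 mm → contributes +4 047 504 mm⁴
  bottom flange (beyond web): d = 37.931 mm → contributes +4 047 504 mm⁴
Total I = 11 790 134 mm⁴.

Iy ≈ 1.18 × 10⁷ mm⁴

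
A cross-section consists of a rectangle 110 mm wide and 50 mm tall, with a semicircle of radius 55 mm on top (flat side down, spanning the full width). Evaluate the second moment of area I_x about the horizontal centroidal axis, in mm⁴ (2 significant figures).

I_x ≈ 8.1 × 10⁶ mm⁴

Break the section into simple shapes (no overlaps), measuring from the bottom-left corner of the bounding box.
Rectangular body: 110 × 50, A = 5 500 mm², y = 25 mm, Ī = 1 145 833 mm⁴.
Semicircular cap: semicircle r = 55, A = 4 752 mm², y = 73.34 mm, Ī = 1 004 345 mm⁴.
Centroid: ȳ = ΣA·y / ΣA = 47.41 mm.
Transfer each piece to the horizontal centroidal axis using Ī + A·d² with d = y − 47.41:
  rectangular body: d = -22.41 mm → contributes +3 907 220 mm⁴
  semicircular cap: d = 25.94 mm → contributes +4 200 623 mm⁴
Total I = 8 107 843 mm⁴.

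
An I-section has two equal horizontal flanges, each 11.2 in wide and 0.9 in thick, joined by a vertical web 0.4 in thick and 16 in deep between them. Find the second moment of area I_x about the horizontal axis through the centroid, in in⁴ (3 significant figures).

Split into non-overlapping primitives; take the origin at the lower-left of the bounding box.
Bottom flange: 11.2 × 0.9, A = 10.08 in², y = 0.45 in, Ī = 0.6804 in⁴.
Web: 0.4 × 16, A = 6.4 in², y = 8.9 in, Ī = 136.53 in⁴.
Top flange: 11.2 × 0.9, A = 10.08 in², y = 17.35 in, Ī = 0.6804 in⁴.
By symmetry the centroid is at mid-height, ȳ = 8.9 in.
Transfer each piece to the horizontal axis through the centroid using Ī + A·d² with d = y − 8.9:
  bottom flange: d = -8.45 in → contributes +720.42 in⁴
  web: d = 0 in → contributes +136.53 in⁴
  top flange: d = 8.45 in → contributes +720.42 in⁴
Total I = 1577.4 in⁴.

I_x ≈ 1580 in⁴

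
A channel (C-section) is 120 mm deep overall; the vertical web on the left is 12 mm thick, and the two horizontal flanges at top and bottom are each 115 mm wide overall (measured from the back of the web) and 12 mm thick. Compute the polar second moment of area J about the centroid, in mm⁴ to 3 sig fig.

J ≈ 1.42 × 10⁷ mm⁴

Break the section into simple shapes (no overlaps), measuring from the bottom-left corner of the bounding box.
Web: 12 × 120, A = 1 440 mm², y = 60 mm, Ī = 1 728 000 mm⁴.
Top flange (beyond web): 103 × 12, A = 1 236 mm², y = 114 mm, Ī = 14 832 mm⁴.
Bottom flange (beyond web): 103 × 12, A = 1 236 mm², y = 6 mm, Ī = 14 832 mm⁴.
By symmetry the centroid is at mid-height, ȳ = 60 mm.
Transfer each piece to the centroidal x-axis using Ī + A·d² with d = y − 60:
  web: d = 0 mm → contributes +1 728 000 mm⁴
  top flange (beyond web): d = 54 mm → contributes +3 619 008 mm⁴
  bottom flange (beyond web): d = -54 mm → contributes +3 619 008 mm⁴
Total I = 8 966 016 mm⁴.
For the y-axis: x̄ = 42.334 mm.
Repeating about the centroidal y-axis gives I_y = 5 211 219 mm⁴.
Polar second moment: J = I_x + I_y = 14 177 235 mm⁴.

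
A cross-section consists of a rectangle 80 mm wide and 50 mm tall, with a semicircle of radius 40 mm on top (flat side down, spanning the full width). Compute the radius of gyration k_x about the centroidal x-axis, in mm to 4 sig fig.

Break the section into simple shapes (no overlaps), measuring from the bottom-left corner of the bounding box.
Rectangular body: 80 × 50, A = 4 000 mm², y = 25 mm, Ī = 833 333 mm⁴.
Semicircular cap: semicircle r = 40, A = 2513.27 mm², y = 66.9765 mm, Ī = 280 978 mm⁴.
Centroid: ȳ = ΣA·y / ΣA = 41.1975 mm.
Transfer each piece to the centroidal x-axis using Ī + A·d² with d = y − 41.1975:
  rectangular body: d = -16.1975 mm → contributes +1 882 765 mm⁴
  semicircular cap: d = 25.7791 mm → contributes +1 951 200 mm⁴
Total I = 3 833 964 mm⁴.
Radius of gyration: k = √(I/A) = √(3 833 964 / 6513.27) = 24.2619 mm.

k_x ≈ 24.26 mm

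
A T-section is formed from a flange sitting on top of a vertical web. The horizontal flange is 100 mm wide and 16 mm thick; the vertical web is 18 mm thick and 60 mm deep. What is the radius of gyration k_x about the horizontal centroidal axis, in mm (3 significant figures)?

k_x ≈ 21.9 mm

Split into non-overlapping primitives; take the origin at the lower-left of the bounding box.
Flange: 100 × 16, A = 1 600 mm², y = 68 mm, Ī = 34 133 mm⁴.
Web: 18 × 60, A = 1 080 mm², y = 30 mm, Ī = 324 000 mm⁴.
Centroid: ȳ = ΣA·y / ΣA = 52.687 mm.
Transfer each piece to the horizontal centroidal axis using Ī + A·d² with d = y − 52.687:
  flange: d = 15.313 mm → contributes +409 335 mm⁴
  web: d = -22.687 mm → contributes +879 855 mm⁴
Total I = 1 289 190 mm⁴.
Radius of gyration: k = √(I/A) = √(1 289 190 / 2 680) = 21.933 mm.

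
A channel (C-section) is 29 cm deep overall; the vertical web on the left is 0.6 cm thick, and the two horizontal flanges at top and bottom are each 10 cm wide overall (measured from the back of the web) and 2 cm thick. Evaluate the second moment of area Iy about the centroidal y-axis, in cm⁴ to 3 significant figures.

Iy ≈ 575 cm⁴

Break the section into simple shapes (no overlaps), measuring from the bottom-left corner of the bounding box.
Web: 0.6 × 29, A = 17.4 cm², x = 0.3 cm, Ī = 0.522 cm⁴.
Top flange (beyond web): 9.4 × 2, A = 18.8 cm², x = 5.3 cm, Ī = 138.43 cm⁴.
Bottom flange (beyond web): 9.4 × 2, A = 18.8 cm², x = 5.3 cm, Ī = 138.43 cm⁴.
Centroid: x̄ = ΣA·x / ΣA = 3.7182 cm.
Transfer each piece to the centroidal y-axis using Ī + A·d² with d = x − 3.7182:
  web: d = -3.4182 cm → contributes +203.82 cm⁴
  top flange (beyond web): d = 1.5818 cm → contributes +185.47 cm⁴
  bottom flange (beyond web): d = 1.5818 cm → contributes +185.47 cm⁴
Total I = 574.77 cm⁴.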